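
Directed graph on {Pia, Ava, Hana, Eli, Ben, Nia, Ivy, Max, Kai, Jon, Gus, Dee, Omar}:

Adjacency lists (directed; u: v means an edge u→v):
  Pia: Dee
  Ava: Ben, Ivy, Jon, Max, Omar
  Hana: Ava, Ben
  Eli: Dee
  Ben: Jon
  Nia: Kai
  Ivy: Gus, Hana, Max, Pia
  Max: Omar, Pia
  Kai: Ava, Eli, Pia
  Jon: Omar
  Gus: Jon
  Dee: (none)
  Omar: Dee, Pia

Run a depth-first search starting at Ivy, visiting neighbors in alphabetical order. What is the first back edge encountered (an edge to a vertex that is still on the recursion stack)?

Ava->Ivy

DFS from Ivy (visiting neighbors in alphabetical order); mark gray on enter, black on exit:
Ivy gray
  Gus gray
    Jon gray
      Omar gray
        Dee gray
        Dee black
        Pia gray
          Pia→Dee: Dee black — skip
        Pia black
      Omar black
    Jon black
  Gus black
  Hana gray
    Ava gray
      Ben gray
        Ben→Jon: Jon black — skip
      Ben black
      Ava→Ivy: Ivy is gray → back edge
First back edge: Ava → Ivy.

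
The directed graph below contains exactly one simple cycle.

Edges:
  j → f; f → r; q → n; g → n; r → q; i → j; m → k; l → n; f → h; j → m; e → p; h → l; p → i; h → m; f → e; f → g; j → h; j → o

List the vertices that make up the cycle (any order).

DFS with gray/black marking from j:
j gray
  m gray
    k gray
    k black
  m black
  h gray
    h→m: m black — skip
    l gray
      n gray
      n black
    l black
  h black
  o gray
  o black
  f gray
    g gray
      g→n: n black — skip
    g black
    f→h: h black — skip
    r gray
      q gray
        q→n: n black — skip
      q black
    r black
    e gray
      p gray
        i gray
          i→j: j is gray → back edge
Back edge closes the cycle j → f → e → p → i → j; its vertices are {e, f, i, j, p}.

e, f, i, j, p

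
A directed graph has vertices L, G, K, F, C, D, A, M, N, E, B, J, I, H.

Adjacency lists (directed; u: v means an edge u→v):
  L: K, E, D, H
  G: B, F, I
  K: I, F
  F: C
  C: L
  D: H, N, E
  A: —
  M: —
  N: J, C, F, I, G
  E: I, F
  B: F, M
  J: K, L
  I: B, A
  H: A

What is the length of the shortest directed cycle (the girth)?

4

For each vertex v, BFS finds the shortest path from v back to v.
The shortest such closed walk is J → L → D → N → J, length 4.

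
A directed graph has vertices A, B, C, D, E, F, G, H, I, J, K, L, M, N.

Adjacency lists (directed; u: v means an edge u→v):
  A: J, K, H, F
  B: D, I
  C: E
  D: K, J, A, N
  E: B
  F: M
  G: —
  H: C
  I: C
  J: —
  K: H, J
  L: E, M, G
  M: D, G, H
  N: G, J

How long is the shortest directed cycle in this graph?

4

For each vertex v, BFS finds the shortest path from v back to v.
The shortest such closed walk is E → B → I → C → E, length 4.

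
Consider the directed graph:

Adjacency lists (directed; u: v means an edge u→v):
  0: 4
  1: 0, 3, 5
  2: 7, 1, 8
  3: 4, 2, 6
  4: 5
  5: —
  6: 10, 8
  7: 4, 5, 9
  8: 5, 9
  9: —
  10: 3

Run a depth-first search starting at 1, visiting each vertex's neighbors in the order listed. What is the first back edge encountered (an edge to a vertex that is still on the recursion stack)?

2->1

DFS from 1 (visiting each vertex's neighbors in the order listed); mark gray on enter, black on exit:
1 gray
  0 gray
    4 gray
      5 gray
      5 black
    4 black
  0 black
  3 gray
    3→4: 4 black — skip
    2 gray
      7 gray
        7→4: 4 black — skip
        7→5: 5 black — skip
        9 gray
        9 black
      7 black
      2→1: 1 is gray → back edge
First back edge: 2 → 1.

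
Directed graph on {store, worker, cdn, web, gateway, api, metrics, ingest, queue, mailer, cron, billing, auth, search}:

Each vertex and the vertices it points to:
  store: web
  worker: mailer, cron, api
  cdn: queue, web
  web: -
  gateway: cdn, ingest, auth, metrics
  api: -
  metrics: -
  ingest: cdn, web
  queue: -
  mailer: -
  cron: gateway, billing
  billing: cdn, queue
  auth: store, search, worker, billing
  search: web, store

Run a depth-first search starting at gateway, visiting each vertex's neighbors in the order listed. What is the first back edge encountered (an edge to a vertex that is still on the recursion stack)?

cron->gateway

DFS from gateway (visiting each vertex's neighbors in the order listed); mark gray on enter, black on exit:
gateway gray
  cdn gray
    queue gray
    queue black
    web gray
    web black
  cdn black
  ingest gray
    ingest→cdn: cdn black — skip
    ingest→web: web black — skip
  ingest black
  auth gray
    store gray
      store→web: web black — skip
    store black
    search gray
      search→web: web black — skip
      search→store: store black — skip
    search black
    worker gray
      mailer gray
      mailer black
      cron gray
        cron→gateway: gateway is gray → back edge
First back edge: cron → gateway.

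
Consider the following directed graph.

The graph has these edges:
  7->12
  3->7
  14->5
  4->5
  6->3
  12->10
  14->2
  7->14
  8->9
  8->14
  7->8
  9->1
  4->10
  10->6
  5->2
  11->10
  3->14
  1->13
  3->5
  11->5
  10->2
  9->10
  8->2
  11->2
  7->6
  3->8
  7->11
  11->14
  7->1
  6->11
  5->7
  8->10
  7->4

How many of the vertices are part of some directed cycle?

11

A vertex is on a directed cycle iff it belongs to a strongly connected component of size ≥ 2 (or has a self-loop).
The vertices on cycles are {3, 4, 5, 6, 7, 8, 9, 10, 11, 12, 14} — 11 in total.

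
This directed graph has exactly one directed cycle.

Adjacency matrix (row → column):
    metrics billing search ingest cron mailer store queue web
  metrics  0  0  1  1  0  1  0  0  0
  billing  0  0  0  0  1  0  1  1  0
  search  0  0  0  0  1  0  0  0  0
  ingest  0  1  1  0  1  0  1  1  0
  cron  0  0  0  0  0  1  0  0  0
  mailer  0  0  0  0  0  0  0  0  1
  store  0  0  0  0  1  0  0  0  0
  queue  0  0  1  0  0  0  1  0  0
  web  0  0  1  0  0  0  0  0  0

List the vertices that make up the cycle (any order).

web, cron, mailer, search

DFS with gray/black marking from mailer:
mailer gray
  web gray
    search gray
      cron gray
        cron→mailer: mailer is gray → back edge
Back edge closes the cycle mailer → web → search → cron → mailer; its vertices are {web, cron, mailer, search}.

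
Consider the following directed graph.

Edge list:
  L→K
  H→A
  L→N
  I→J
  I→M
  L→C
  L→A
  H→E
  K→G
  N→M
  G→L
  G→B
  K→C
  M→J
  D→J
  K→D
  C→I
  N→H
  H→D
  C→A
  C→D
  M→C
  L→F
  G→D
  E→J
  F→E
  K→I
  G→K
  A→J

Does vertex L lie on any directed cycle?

L is on a cycle iff L can reach itself via ≥1 edge.
L → K → G → L — yes.

Yes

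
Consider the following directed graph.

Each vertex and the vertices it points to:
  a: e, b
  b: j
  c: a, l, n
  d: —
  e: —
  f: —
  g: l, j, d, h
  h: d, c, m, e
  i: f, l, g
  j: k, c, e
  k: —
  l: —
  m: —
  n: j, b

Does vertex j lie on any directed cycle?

Yes

j is on a cycle iff j can reach itself via ≥1 edge.
j → c → n → j — yes.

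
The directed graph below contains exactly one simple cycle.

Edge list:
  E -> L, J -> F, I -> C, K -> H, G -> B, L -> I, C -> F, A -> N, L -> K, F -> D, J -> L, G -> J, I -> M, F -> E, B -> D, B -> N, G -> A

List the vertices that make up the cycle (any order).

DFS with gray/black marking from L:
L gray
  K gray
    H gray
    H black
  K black
  I gray
    C gray
      F gray
        E gray
          E→L: L is gray → back edge
Back edge closes the cycle L → I → C → F → E → L; its vertices are {C, E, F, I, L}.

C, E, F, I, L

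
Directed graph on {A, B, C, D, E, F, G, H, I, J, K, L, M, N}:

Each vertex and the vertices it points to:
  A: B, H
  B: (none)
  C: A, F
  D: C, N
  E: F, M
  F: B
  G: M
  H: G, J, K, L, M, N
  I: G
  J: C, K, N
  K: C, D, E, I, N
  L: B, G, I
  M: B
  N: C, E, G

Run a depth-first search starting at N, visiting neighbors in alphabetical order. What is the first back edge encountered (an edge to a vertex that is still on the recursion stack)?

DFS from N (visiting neighbors in alphabetical order); mark gray on enter, black on exit:
N gray
  C gray
    A gray
      B gray
      B black
      H gray
        G gray
          M gray
            M→B: B black — skip
          M black
        G black
        J gray
          J→C: C is gray → back edge
First back edge: J → C.

J->C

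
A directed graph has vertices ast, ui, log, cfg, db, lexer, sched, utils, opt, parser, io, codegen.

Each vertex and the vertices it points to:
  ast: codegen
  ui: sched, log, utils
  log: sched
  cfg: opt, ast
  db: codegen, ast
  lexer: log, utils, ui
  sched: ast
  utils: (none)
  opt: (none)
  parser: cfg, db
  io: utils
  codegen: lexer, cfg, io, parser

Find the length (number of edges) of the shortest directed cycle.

For each vertex v, BFS finds the shortest path from v back to v.
The shortest such closed walk is codegen → cfg → ast → codegen, length 3.

3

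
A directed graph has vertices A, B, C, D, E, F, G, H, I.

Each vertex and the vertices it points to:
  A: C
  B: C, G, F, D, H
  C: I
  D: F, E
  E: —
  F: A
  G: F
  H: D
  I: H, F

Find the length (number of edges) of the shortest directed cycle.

For each vertex v, BFS finds the shortest path from v back to v.
The shortest such closed walk is C → I → F → A → C, length 4.

4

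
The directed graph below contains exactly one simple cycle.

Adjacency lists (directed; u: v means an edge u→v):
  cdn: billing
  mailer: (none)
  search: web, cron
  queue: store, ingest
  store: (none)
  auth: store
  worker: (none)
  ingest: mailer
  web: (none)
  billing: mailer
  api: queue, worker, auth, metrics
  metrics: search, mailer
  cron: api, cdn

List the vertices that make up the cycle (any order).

api, cron, search, metrics

DFS with gray/black marking from cron:
cron gray
  api gray
    queue gray
      store gray
      store black
      ingest gray
        mailer gray
        mailer black
      ingest black
    queue black
    worker gray
    worker black
    auth gray
      auth→store: store black — skip
    auth black
    metrics gray
      search gray
        web gray
        web black
        search→cron: cron is gray → back edge
Back edge closes the cycle cron → api → metrics → search → cron; its vertices are {api, cron, search, metrics}.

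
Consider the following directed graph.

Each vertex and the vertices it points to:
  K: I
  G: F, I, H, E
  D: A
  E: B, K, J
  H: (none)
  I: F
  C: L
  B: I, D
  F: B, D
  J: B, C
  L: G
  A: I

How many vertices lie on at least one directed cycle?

A vertex is on a directed cycle iff it belongs to a strongly connected component of size ≥ 2 (or has a self-loop).
The vertices on cycles are {A, B, C, D, E, F, G, I, J, L} — 10 in total.

10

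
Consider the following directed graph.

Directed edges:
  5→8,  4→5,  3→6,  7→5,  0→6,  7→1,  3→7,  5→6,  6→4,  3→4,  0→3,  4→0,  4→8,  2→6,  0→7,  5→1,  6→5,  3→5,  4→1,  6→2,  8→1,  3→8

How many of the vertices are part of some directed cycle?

7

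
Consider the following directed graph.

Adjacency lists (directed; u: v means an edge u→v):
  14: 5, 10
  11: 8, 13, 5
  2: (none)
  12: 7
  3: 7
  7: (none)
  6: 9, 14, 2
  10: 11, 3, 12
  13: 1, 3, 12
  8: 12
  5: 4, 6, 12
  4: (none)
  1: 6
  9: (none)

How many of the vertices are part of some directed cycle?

7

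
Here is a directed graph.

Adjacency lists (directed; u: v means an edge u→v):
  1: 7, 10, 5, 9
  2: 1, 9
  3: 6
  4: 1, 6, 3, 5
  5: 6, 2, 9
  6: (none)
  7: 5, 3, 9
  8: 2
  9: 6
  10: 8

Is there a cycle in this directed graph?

DFS with white/gray/black marking, starting from 8:
8 gray
  2 gray
    1 gray
      7 gray
        5 gray
          6 gray
          6 black
          5→2: 2 is gray → back edge
Back edge found, so a cycle exists: 2 → 1 → 7 → 5 → 2.

Yes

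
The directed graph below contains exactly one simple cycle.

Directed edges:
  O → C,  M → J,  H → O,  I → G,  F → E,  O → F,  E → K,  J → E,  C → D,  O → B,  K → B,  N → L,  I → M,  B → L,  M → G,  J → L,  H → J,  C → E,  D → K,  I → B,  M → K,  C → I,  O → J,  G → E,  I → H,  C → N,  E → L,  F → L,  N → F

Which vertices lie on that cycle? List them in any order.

DFS with gray/black marking from C:
C gray
  E gray
    K gray
      B gray
        L gray
        L black
      B black
    K black
    E→L: L black — skip
  E black
  D gray
    D→K: K black — skip
  D black
  N gray
    N→L: L black — skip
    F gray
      F→E: E black — skip
      F→L: L black — skip
    F black
  N black
  I gray
    H gray
      O gray
        O→F: F black — skip
        J gray
          J→E: E black — skip
          J→L: L black — skip
        J black
        O→B: B black — skip
        O→C: C is gray → back edge
Back edge closes the cycle C → I → H → O → C; its vertices are {C, H, I, O}.

C, H, I, O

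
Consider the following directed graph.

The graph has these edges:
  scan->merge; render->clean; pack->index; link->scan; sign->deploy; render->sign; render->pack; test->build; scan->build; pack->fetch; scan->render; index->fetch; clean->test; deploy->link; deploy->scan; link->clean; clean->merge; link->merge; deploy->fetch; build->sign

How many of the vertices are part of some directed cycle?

8

A vertex is on a directed cycle iff it belongs to a strongly connected component of size ≥ 2 (or has a self-loop).
The vertices on cycles are {link, scan, sign, test, build, clean, deploy, render} — 8 in total.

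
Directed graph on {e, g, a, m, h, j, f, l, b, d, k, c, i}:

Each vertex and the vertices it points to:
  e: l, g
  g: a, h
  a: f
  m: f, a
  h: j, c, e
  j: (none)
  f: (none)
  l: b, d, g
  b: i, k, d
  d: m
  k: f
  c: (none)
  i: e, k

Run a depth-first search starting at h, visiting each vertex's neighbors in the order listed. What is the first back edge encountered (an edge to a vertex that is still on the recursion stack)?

DFS from h (visiting each vertex's neighbors in the order listed); mark gray on enter, black on exit:
h gray
  j gray
  j black
  c gray
  c black
  e gray
    l gray
      b gray
        i gray
          i→e: e is gray → back edge
First back edge: i → e.

i->e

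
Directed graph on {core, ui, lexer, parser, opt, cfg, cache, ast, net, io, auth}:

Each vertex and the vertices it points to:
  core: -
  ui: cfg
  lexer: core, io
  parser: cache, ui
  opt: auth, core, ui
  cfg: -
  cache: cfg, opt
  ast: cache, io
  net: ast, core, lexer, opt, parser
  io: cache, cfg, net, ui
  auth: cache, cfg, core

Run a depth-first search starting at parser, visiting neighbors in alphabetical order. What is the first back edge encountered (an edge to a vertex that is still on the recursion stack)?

auth→cache

DFS from parser (visiting neighbors in alphabetical order); mark gray on enter, black on exit:
parser gray
  cache gray
    cfg gray
    cfg black
    opt gray
      auth gray
        auth→cache: cache is gray → back edge
First back edge: auth → cache.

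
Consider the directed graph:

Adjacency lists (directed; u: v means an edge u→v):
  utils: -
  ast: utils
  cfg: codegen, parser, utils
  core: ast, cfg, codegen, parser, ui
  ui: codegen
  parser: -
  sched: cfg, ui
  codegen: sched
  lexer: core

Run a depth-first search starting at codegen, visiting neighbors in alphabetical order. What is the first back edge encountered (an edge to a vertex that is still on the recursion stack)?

cfg→codegen

DFS from codegen (visiting neighbors in alphabetical order); mark gray on enter, black on exit:
codegen gray
  sched gray
    cfg gray
      cfg→codegen: codegen is gray → back edge
First back edge: cfg → codegen.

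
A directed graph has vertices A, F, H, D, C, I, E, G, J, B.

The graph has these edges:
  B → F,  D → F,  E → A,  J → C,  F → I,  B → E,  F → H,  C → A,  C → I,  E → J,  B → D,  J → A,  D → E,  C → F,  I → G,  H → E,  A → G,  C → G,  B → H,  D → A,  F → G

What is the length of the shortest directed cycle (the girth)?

5

For each vertex v, BFS finds the shortest path from v back to v.
The shortest such closed walk is H → E → J → C → F → H, length 5.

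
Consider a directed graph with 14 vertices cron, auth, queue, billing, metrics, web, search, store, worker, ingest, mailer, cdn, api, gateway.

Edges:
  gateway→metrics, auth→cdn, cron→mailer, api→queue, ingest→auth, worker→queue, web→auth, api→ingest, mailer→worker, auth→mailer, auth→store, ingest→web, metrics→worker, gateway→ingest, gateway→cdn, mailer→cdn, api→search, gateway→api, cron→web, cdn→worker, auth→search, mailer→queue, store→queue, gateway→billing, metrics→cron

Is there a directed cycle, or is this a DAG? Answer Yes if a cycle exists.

No

DFS with white/gray/black marking, starting from metrics:
metrics gray
  cron gray
    web gray
      auth gray
        mailer gray
          queue gray
          queue black
          worker gray
            worker→queue: queue black — skip
          worker black
          cdn gray
            cdn→worker: worker black — skip
          cdn black
        mailer black
        store gray
          store→queue: queue black — skip
        store black
        auth→cdn: cdn black — skip
        search gray
        search black
      auth black
    web black
    cron→mailer: mailer black — skip
  cron black
  metrics→worker: worker black — skip
metrics black
billing gray
billing black
ingest gray
  ingest→auth: auth black — skip
  ingest→web: web black — skip
ingest black
api gray
  api→search: search black — skip
  api→queue: queue black — skip
  api→ingest: ingest black — skip
api black
gateway gray
  gateway→metrics: metrics black — skip
  gateway→api: api black — skip
  gateway→billing: billing black — skip
  gateway→ingest: ingest black — skip
  gateway→cdn: cdn black — skip
gateway black
Every edge goes to a white or black vertex — no back edge, so the graph is acyclic.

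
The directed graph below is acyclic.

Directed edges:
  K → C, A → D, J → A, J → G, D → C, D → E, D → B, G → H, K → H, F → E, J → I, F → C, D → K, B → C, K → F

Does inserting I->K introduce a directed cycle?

No

Adding I→K creates a cycle iff K can already reach I.
Explore from K: no path reaches I. The graph stays acyclic.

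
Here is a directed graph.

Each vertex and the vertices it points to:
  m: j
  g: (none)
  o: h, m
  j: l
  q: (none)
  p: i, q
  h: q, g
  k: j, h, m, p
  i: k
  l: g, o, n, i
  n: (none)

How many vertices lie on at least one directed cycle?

7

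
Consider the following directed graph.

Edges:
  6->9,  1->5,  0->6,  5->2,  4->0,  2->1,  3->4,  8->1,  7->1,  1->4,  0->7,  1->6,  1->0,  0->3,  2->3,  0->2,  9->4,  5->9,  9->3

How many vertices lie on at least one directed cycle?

9

A vertex is on a directed cycle iff it belongs to a strongly connected component of size ≥ 2 (or has a self-loop).
The vertices on cycles are {0, 1, 2, 3, 4, 5, 6, 7, 9} — 9 in total.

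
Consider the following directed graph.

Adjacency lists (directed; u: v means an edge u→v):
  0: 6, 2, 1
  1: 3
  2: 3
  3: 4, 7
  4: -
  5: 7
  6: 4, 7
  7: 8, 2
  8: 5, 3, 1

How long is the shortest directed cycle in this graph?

3

For each vertex v, BFS finds the shortest path from v back to v.
The shortest such closed walk is 7 → 8 → 5 → 7, length 3.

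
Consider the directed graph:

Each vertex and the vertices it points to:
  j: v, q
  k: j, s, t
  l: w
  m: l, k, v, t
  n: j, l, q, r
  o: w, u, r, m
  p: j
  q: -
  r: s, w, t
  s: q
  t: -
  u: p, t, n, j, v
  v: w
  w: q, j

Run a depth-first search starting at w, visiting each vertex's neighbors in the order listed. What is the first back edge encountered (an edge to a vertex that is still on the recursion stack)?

v→w

DFS from w (visiting each vertex's neighbors in the order listed); mark gray on enter, black on exit:
w gray
  q gray
  q black
  j gray
    v gray
      v→w: w is gray → back edge
First back edge: v → w.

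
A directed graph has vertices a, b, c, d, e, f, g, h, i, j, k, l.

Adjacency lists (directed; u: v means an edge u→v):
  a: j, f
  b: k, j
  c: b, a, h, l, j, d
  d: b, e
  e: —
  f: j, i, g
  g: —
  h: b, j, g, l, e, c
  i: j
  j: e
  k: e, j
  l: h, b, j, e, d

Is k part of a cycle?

No

k lies on a cycle iff there is a path from k back to itself.
Exploring from k, it never reaches itself; equivalently, its strongly connected component is a singleton.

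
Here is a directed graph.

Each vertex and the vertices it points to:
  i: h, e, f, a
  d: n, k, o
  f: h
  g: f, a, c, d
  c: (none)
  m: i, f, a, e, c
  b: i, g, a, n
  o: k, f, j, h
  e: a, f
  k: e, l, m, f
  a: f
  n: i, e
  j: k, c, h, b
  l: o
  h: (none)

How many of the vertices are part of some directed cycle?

7

A vertex is on a directed cycle iff it belongs to a strongly connected component of size ≥ 2 (or has a self-loop).
The vertices on cycles are {b, d, g, j, k, l, o} — 7 in total.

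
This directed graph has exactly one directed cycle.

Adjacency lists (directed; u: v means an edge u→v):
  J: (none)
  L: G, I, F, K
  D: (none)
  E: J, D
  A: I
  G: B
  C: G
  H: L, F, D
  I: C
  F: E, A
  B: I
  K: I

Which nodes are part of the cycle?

DFS with gray/black marking from G:
G gray
  B gray
    I gray
      C gray
        C→G: G is gray → back edge
Back edge closes the cycle G → B → I → C → G; its vertices are {B, C, G, I}.

B, C, G, I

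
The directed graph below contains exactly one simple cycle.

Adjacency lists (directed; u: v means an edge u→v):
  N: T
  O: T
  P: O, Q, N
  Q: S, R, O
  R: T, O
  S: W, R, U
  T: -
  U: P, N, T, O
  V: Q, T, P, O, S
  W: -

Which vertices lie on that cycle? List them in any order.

P, Q, S, U

DFS with gray/black marking from S:
S gray
  W gray
  W black
  R gray
    T gray
    T black
    O gray
      O→T: T black — skip
    O black
  R black
  U gray
    P gray
      P→O: O black — skip
      Q gray
        Q→S: S is gray → back edge
Back edge closes the cycle S → U → P → Q → S; its vertices are {P, Q, S, U}.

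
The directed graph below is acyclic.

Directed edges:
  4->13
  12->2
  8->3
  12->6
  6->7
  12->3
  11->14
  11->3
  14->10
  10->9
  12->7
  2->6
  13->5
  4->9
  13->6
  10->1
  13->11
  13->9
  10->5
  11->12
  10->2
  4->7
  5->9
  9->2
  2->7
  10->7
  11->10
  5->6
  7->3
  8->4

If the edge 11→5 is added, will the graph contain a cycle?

No

Adding 11→5 creates a cycle iff 5 can already reach 11.
Explore from 5: no path reaches 11. The graph stays acyclic.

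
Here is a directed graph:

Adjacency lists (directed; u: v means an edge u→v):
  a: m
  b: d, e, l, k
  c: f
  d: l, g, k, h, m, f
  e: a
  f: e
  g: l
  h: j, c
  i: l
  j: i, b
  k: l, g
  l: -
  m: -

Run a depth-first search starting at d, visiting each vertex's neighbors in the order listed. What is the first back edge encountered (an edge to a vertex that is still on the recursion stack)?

b->d

DFS from d (visiting each vertex's neighbors in the order listed); mark gray on enter, black on exit:
d gray
  l gray
  l black
  g gray
    g→l: l black — skip
  g black
  k gray
    k→l: l black — skip
    k→g: g black — skip
  k black
  h gray
    j gray
      i gray
        i→l: l black — skip
      i black
      b gray
        b→d: d is gray → back edge
First back edge: b → d.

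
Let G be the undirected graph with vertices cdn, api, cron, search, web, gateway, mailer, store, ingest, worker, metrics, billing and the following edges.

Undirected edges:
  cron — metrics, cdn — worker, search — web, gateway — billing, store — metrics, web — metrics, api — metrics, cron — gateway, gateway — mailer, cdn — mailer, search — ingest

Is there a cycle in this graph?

No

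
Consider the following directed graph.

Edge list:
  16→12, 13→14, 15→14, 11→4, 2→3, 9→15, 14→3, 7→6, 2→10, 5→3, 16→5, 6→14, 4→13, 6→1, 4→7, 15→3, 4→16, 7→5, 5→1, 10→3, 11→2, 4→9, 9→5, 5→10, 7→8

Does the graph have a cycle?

No

DFS with white/gray/black marking, starting from 12:
12 gray
12 black
16 gray
  16→12: 12 black — skip
  5 gray
    3 gray
    3 black
    1 gray
    1 black
    10 gray
      10→3: 3 black — skip
    10 black
  5 black
16 black
4 gray
  13 gray
    14 gray
      14→3: 3 black — skip
    14 black
  13 black
  9 gray
    9→5: 5 black — skip
    15 gray
      15→3: 3 black — skip
      15→14: 14 black — skip
    15 black
  9 black
  7 gray
    8 gray
    8 black
    7→5: 5 black — skip
    6 gray
      6→14: 14 black — skip
      6→1: 1 black — skip
    6 black
  7 black
  4→16: 16 black — skip
4 black
2 gray
  2→3: 3 black — skip
  2→10: 10 black — skip
2 black
11 gray
  11→2: 2 black — skip
  11→4: 4 black — skip
11 black
Every edge goes to a white or black vertex — no back edge, so the graph is acyclic.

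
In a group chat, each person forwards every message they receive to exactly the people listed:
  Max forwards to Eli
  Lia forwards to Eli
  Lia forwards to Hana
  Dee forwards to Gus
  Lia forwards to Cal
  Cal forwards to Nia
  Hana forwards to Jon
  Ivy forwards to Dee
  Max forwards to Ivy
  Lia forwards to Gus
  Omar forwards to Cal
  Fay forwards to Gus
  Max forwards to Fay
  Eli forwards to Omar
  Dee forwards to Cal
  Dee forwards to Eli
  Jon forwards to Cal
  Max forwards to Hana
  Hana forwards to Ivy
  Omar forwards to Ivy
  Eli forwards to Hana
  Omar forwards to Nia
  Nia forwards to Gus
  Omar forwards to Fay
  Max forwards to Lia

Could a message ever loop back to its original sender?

Yes

DFS with white/gray/black marking, starting from Fay:
Fay gray
  Gus gray
  Gus black
Fay black
Cal gray
  Nia gray
    Nia→Gus: Gus black — skip
  Nia black
Cal black
Omar gray
  Ivy gray
    Dee gray
      Dee→Cal: Cal black — skip
      Eli gray
        Hana gray
          Jon gray
            Jon→Cal: Cal black — skip
          Jon black
          Hana→Ivy: Ivy is gray → back edge
Back edge found, so a cycle exists: Ivy → Dee → Eli → Hana → Ivy.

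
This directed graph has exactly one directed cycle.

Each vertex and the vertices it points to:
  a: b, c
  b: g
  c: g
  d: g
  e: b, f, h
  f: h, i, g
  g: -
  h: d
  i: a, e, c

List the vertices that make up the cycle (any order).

e, f, i

DFS with gray/black marking from i:
i gray
  a gray
    b gray
      g gray
      g black
    b black
    c gray
      c→g: g black — skip
    c black
  a black
  e gray
    e→b: b black — skip
    f gray
      h gray
        d gray
          d→g: g black — skip
        d black
      h black
      f→i: i is gray → back edge
Back edge closes the cycle i → e → f → i; its vertices are {e, f, i}.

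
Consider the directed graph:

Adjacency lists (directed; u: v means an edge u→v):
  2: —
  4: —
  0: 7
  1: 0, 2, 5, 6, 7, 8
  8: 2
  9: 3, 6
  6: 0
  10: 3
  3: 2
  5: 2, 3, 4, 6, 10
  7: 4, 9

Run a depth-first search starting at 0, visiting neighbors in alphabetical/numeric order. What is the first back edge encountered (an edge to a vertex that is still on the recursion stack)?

6→0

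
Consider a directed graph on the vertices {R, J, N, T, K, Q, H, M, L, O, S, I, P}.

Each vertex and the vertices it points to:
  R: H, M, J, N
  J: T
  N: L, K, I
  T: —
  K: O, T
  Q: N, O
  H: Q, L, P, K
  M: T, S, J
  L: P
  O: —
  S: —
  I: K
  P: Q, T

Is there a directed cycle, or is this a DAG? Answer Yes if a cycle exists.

Yes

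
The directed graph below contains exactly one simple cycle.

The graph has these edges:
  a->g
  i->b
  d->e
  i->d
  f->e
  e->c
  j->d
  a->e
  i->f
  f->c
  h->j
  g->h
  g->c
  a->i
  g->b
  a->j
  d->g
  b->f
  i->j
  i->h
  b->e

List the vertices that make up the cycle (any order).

DFS with gray/black marking from g:
g gray
  h gray
    j gray
      d gray
        e gray
          c gray
          c black
        e black
        d→g: g is gray → back edge
Back edge closes the cycle g → h → j → d → g; its vertices are {d, g, h, j}.

d, g, h, j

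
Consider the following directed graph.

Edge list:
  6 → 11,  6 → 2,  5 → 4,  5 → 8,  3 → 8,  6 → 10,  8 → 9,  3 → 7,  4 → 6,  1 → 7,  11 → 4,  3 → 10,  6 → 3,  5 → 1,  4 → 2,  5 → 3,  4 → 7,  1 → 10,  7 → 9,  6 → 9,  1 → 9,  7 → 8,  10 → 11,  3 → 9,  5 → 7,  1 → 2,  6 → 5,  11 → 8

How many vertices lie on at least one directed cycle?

A vertex is on a directed cycle iff it belongs to a strongly connected component of size ≥ 2 (or has a self-loop).
The vertices on cycles are {1, 3, 4, 5, 6, 10, 11} — 7 in total.

7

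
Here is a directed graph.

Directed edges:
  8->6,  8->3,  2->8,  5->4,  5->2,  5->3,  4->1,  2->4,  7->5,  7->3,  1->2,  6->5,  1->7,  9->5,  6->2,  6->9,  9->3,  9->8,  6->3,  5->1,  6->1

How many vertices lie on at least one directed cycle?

A vertex is on a directed cycle iff it belongs to a strongly connected component of size ≥ 2 (or has a self-loop).
The vertices on cycles are {1, 2, 4, 5, 6, 7, 8, 9} — 8 in total.

8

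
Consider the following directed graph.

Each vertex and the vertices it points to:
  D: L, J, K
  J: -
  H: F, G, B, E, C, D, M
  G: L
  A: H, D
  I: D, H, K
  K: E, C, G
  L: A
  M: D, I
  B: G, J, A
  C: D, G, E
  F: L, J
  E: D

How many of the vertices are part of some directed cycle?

A vertex is on a directed cycle iff it belongs to a strongly connected component of size ≥ 2 (or has a self-loop).
The vertices on cycles are {A, B, C, D, E, F, G, H, I, K, L, M} — 12 in total.

12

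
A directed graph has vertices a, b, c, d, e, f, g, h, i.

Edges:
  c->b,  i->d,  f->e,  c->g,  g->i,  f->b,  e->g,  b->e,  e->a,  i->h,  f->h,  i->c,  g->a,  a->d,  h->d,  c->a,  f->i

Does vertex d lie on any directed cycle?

d lies on a cycle iff there is a path from d back to itself.
Exploring from d, it never reaches itself; equivalently, its strongly connected component is a singleton.

No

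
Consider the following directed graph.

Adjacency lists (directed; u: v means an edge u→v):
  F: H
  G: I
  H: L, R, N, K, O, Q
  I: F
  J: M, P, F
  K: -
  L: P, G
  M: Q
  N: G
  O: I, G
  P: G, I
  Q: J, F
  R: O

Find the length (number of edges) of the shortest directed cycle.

3

For each vertex v, BFS finds the shortest path from v back to v.
The shortest such closed walk is J → M → Q → J, length 3.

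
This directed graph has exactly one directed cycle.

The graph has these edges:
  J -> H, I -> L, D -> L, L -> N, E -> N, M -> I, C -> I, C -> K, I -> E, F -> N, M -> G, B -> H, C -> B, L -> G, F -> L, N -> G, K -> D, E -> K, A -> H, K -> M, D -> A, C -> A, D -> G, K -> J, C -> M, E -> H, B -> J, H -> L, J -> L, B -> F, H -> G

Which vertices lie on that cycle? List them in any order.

DFS with gray/black marking from K:
K gray
  M gray
    G gray
    G black
    I gray
      L gray
        N gray
          N→G: G black — skip
        N black
        L→G: G black — skip
      L black
      E gray
        E→N: N black — skip
        H gray
          H→G: G black — skip
          H→L: L black — skip
        H black
        E→K: K is gray → back edge
Back edge closes the cycle K → M → I → E → K; its vertices are {E, I, K, M}.

E, I, K, M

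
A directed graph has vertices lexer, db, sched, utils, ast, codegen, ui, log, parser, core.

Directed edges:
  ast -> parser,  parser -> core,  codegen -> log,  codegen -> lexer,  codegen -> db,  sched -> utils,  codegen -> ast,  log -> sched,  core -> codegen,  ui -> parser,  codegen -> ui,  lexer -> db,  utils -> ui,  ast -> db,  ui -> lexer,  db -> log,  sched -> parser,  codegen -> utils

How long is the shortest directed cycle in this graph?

4

For each vertex v, BFS finds the shortest path from v back to v.
The shortest such closed walk is core → codegen → ui → parser → core, length 4.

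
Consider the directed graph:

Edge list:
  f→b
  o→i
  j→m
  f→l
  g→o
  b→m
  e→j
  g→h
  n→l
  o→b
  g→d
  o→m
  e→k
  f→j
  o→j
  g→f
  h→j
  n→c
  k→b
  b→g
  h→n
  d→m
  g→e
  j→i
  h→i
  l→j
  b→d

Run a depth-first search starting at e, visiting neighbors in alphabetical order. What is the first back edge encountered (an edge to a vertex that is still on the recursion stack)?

g→e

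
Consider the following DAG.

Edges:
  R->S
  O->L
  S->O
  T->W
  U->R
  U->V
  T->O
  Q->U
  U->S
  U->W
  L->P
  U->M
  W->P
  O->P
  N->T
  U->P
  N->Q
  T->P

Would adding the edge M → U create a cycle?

Yes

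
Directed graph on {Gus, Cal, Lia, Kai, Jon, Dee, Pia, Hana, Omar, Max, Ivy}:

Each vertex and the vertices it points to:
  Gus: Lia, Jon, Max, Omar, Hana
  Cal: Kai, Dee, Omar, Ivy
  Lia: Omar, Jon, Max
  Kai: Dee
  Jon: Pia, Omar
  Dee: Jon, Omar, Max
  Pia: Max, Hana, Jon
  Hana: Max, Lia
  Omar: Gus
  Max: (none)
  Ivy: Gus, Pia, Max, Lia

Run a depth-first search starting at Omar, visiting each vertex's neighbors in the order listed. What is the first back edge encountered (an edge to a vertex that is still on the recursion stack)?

DFS from Omar (visiting each vertex's neighbors in the order listed); mark gray on enter, black on exit:
Omar gray
  Gus gray
    Lia gray
      Lia→Omar: Omar is gray → back edge
First back edge: Lia → Omar.

Lia->Omar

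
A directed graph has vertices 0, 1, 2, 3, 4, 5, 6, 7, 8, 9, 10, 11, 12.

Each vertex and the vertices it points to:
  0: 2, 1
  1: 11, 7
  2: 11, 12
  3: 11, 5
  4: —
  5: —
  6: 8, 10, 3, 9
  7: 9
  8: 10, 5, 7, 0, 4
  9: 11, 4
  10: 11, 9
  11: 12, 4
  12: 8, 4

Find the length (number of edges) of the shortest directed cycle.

4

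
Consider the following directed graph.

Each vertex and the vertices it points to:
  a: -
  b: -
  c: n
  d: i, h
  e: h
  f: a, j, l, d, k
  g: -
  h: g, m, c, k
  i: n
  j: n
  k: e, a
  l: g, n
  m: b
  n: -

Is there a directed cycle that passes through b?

b lies on a cycle iff there is a path from b back to itself.
Exploring from b, it never reaches itself; equivalently, its strongly connected component is a singleton.

No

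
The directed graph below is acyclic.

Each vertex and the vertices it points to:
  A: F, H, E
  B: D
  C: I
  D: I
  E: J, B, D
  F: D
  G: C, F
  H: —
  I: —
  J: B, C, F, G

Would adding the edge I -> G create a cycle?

Adding I→G creates a cycle iff G can already reach I.
Path from G: G → C → I.
So G → … → I → G is a cycle.

Yes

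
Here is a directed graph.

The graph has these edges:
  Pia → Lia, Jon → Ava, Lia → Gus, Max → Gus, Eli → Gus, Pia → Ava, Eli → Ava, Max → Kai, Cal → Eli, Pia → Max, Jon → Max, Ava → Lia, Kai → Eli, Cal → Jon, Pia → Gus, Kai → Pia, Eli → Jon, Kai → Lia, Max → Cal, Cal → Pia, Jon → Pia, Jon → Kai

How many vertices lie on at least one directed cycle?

6

A vertex is on a directed cycle iff it belongs to a strongly connected component of size ≥ 2 (or has a self-loop).
The vertices on cycles are {Cal, Eli, Jon, Kai, Max, Pia} — 6 in total.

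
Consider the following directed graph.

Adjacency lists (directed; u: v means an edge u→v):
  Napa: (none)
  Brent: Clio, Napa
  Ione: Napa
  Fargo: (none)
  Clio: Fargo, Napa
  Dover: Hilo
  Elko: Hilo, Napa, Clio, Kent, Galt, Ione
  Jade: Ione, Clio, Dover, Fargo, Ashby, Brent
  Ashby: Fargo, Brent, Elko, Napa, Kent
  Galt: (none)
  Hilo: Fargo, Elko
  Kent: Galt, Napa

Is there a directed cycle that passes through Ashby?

Ashby lies on a cycle iff there is a path from Ashby back to itself.
Exploring from Ashby, it never reaches itself; equivalently, its strongly connected component is a singleton.

No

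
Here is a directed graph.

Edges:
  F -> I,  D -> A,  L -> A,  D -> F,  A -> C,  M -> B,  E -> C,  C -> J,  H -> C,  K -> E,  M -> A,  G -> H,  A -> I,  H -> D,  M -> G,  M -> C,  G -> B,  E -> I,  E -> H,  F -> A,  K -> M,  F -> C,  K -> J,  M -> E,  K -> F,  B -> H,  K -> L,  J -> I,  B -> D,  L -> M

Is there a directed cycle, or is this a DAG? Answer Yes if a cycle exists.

DFS with white/gray/black marking, starting from C:
C gray
  J gray
    I gray
    I black
  J black
C black
A gray
  A→C: C black — skip
  A→I: I black — skip
A black
B gray
  D gray
    F gray
      F→C: C black — skip
      F→A: A black — skip
      F→I: I black — skip
    F black
    D→A: A black — skip
  D black
  H gray
    H→D: D black — skip
    H→C: C black — skip
  H black
B black
E gray
  E→H: H black — skip
  E→C: C black — skip
  E→I: I black — skip
E black
G gray
  G→B: B black — skip
  G→H: H black — skip
G black
K gray
  M gray
    M→C: C black — skip
    M→G: G black — skip
    M→A: A black — skip
    M→B: B black — skip
    M→E: E black — skip
  M black
  K→E: E black — skip
  K→J: J black — skip
  K→F: F black — skip
  L gray
    L→M: M black — skip
    L→A: A black — skip
  L black
K black
Every edge goes to a white or black vertex — no back edge, so the graph is acyclic.

No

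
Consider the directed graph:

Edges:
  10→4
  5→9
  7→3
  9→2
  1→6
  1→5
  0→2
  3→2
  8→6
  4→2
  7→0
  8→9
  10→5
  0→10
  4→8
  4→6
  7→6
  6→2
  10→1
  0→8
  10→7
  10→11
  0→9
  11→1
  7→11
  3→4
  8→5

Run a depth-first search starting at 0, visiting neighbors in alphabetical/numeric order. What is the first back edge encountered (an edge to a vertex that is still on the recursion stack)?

7->0

DFS from 0 (visiting neighbors in alphabetical/numeric order); mark gray on enter, black on exit:
0 gray
  2 gray
  2 black
  8 gray
    5 gray
      9 gray
        9→2: 2 black — skip
      9 black
    5 black
    6 gray
      6→2: 2 black — skip
    6 black
    8→9: 9 black — skip
  8 black
  0→9: 9 black — skip
  10 gray
    1 gray
      1→5: 5 black — skip
      1→6: 6 black — skip
    1 black
    4 gray
      4→2: 2 black — skip
      4→6: 6 black — skip
      4→8: 8 black — skip
    4 black
    10→5: 5 black — skip
    7 gray
      7→0: 0 is gray → back edge
First back edge: 7 → 0.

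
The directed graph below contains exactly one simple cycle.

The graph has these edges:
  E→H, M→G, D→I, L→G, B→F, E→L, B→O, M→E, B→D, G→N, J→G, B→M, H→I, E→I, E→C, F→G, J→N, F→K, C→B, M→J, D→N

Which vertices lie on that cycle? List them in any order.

B, C, E, M

DFS with gray/black marking from B:
B gray
  O gray
  O black
  D gray
    N gray
    N black
    I gray
    I black
  D black
  F gray
    G gray
      G→N: N black — skip
    G black
    K gray
    K black
  F black
  M gray
    J gray
      J→N: N black — skip
      J→G: G black — skip
    J black
    E gray
      C gray
        C→B: B is gray → back edge
Back edge closes the cycle B → M → E → C → B; its vertices are {B, C, E, M}.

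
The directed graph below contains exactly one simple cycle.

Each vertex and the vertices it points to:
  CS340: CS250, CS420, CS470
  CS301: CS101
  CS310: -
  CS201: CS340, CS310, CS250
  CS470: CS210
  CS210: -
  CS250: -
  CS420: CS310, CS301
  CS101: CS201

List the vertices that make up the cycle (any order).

DFS with gray/black marking from CS101:
CS101 gray
  CS201 gray
    CS340 gray
      CS250 gray
      CS250 black
      CS420 gray
        CS310 gray
        CS310 black
        CS301 gray
          CS301→CS101: CS101 is gray → back edge
Back edge closes the cycle CS101 → CS201 → CS340 → CS420 → CS301 → CS101; its vertices are {CS101, CS201, CS301, CS340, CS420}.

CS101, CS201, CS301, CS340, CS420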